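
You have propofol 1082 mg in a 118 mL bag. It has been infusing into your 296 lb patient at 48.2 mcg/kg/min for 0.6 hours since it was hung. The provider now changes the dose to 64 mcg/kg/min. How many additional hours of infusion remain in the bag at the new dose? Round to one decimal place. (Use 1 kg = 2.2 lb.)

Initial rate:
Weight = 296 lb ÷ 2.2 lb/kg = 134.5455 kg
Dose = 48.2 mcg/kg/min × 134.5455 kg = 6485.091 mcg/min
6485.091 mcg/min × 60 min/hr = 389105.5 mcg/hr
Concentration = 1082 mg ÷ 118 mL = 9.169492 mg/mL = 9169.492 mcg/mL
Rate = 389105.5 mcg/hr ÷ 9169.492 mcg/mL = 42.43479 mL/hr
Volume infused so far = 42.43479 mL/hr × 0.6 hr = 25.46087 mL
Volume remaining = 118 − 25.46087 = 92.53913 mL
New rate:
Dose = 64 mcg/kg/min × 134.5455 kg = 8610.909 mcg/min
8610.909 mcg/min × 60 min/hr = 516654.5 mcg/hr
Rate = 516654.5 mcg/hr ÷ 9169.492 mcg/mL = 56.34495 mL/hr
Time remaining = 92.53913 mL ÷ 56.34495 mL/hr = 1.642368 hr

1.6 hours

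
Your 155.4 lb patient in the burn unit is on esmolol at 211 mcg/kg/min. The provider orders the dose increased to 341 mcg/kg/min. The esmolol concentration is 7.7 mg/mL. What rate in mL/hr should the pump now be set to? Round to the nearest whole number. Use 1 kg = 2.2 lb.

Weight = 155.4 lb ÷ 2.2 lb/kg = 70.63636 kg
Dose = 341 mcg/kg/min × 70.63636 kg = 24087 mcg/min
24087 mcg/min × 60 min/hr = 1445220 mcg/hr
Concentration = 7.7 mg/mL = 7700 mcg/mL
Rate = 1445220 mcg/hr ÷ 7700 mcg/mL = 187.6909 mL/hr

188 mL/hr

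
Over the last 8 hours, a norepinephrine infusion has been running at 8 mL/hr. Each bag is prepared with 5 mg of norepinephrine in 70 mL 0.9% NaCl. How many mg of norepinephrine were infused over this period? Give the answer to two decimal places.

Concentration = 5 mg ÷ 70 mL = 0.07142857 mg/mL = 71.42857 mcg/mL
Drug rate = 8 mL/hr × 71.42857 mcg/mL = 571.4286 mcg/hr
Total = 571.4286 mcg/hr × 8 hr = 4571.429 mcg = 4.571429 mg

4.57 mg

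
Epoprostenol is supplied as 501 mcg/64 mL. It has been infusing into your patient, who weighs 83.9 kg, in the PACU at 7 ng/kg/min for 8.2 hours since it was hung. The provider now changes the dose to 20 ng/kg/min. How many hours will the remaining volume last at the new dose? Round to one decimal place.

Initial rate:
Dose = 7 ng/kg/min × 83.9 kg = 587.3 ng/min
587.3 ng/min × 60 min/hr = 35238 ng/hr
Concentration = 501 mcg ÷ 64 mL = 7.828125 mcg/mL = 7828.125 ng/mL
Rate = 35238 ng/hr ÷ 7828.125 ng/mL = 4.501461 mL/hr
Volume infused so far = 4.501461 mL/hr × 8.2 hr = 36.91198 mL
Volume remaining = 64 − 36.91198 = 27.08802 mL
New rate:
Dose = 20 ng/kg/min × 83.9 kg = 1678 ng/min
1678 ng/min × 60 min/hr = 100680 ng/hr
Rate = 100680 ng/hr ÷ 7828.125 ng/mL = 12.86132 mL/hr
Time remaining = 27.08802 mL ÷ 12.86132 mL/hr = 2.106162 hr

2.1 hours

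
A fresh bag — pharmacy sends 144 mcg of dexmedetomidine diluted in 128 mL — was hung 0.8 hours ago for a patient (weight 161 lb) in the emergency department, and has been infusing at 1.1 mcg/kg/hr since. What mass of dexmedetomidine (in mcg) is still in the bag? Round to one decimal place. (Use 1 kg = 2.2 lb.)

79.6 mcg

Weight = 161 lb ÷ 2.2 lb/kg = 73.18182 kg
Dose = 1.1 mcg/kg/hr × 73.18182 kg = 80.5 mcg/hr
Concentration = 144 mcg ÷ 128 mL = 1.125 mcg/mL
Rate = 80.5 mcg/hr ÷ 1.125 mcg/mL = 71.55556 mL/hr
Volume infused = 71.55556 mL/hr × 0.8 hr = 57.24444 mL
Volume remaining = 128 − 57.24444 = 70.75556 mL
Drug remaining = 70.75556 mL × 1.125 mcg/mL = 79.6 mcg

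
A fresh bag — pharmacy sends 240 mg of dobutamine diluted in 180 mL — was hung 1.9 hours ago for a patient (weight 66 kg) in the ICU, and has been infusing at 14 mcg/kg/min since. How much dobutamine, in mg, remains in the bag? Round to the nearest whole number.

Dose = 14 mcg/kg/min × 66 kg = 924 mcg/min
924 mcg/min × 60 min/hr = 55440 mcg/hr
Concentration = 240 mg ÷ 180 mL = 1.333333 mg/mL = 1333.333 mcg/mL
Rate = 55440 mcg/hr ÷ 1333.333 mcg/mL = 41.58 mL/hr
Volume infused = 41.58 mL/hr × 1.9 hr = 79.002 mL
Volume remaining = 180 − 79.002 = 100.998 mL
Drug remaining = 100.998 mL × 1333.333 mcg/mL = 134664 mcg = 134.664 mg

135 mg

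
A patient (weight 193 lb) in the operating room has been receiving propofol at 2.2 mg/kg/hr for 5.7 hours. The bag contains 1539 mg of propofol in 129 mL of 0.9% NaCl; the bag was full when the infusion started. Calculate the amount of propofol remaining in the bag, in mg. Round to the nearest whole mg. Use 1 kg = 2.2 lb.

Weight = 193 lb ÷ 2.2 lb/kg = 87.72727 kg
Dose = 2.2 mg/kg/hr × 87.72727 kg = 193 mg/hr
Concentration = 1539 mg ÷ 129 mL = 11.93023 mg/mL
Rate = 193 mg/hr ÷ 11.93023 mg/mL = 16.17739 mL/hr
Volume infused = 16.17739 mL/hr × 5.7 hr = 92.21111 mL
Volume remaining = 129 − 92.21111 = 36.78889 mL
Drug remaining = 36.78889 mL × 11.93023 mg/mL = 438.9 mg

439 mg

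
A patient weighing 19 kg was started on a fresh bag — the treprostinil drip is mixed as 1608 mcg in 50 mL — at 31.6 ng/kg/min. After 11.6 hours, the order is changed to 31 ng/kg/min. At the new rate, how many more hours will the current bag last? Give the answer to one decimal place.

33.7 hours

Initial rate:
Dose = 31.6 ng/kg/min × 19 kg = 600.4 ng/min
600.4 ng/min × 60 min/hr = 36024 ng/hr
Concentration = 1608 mcg ÷ 50 mL = 32.16 mcg/mL = 32160 ng/mL
Rate = 36024 ng/hr ÷ 32160 ng/mL = 1.120149 mL/hr
Volume infused so far = 1.120149 mL/hr × 11.6 hr = 12.99373 mL
Volume remaining = 50 − 12.99373 = 37.00627 mL
New rate:
Dose = 31 ng/kg/min × 19 kg = 589 ng/min
589 ng/min × 60 min/hr = 35340 ng/hr
Rate = 35340 ng/hr ÷ 32160 ng/mL = 1.098881 mL/hr
Time remaining = 37.00627 mL ÷ 1.098881 mL/hr = 33.67633 hr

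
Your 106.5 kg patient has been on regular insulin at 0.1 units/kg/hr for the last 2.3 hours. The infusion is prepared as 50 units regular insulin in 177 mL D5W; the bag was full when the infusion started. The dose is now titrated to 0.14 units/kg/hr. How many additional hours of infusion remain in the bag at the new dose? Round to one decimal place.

Initial rate:
Dose = 0.1 units/kg/hr × 106.5 kg = 10.65 units/hr
Concentration = 50 units ÷ 177 mL = 0.2824859 units/mL
Rate = 10.65 units/hr ÷ 0.2824859 units/mL = 37.701 mL/hr
Volume infused so far = 37.701 mL/hr × 2.3 hr = 86.7123 mL
Volume remaining = 177 − 86.7123 = 90.2877 mL
New rate:
Dose = 0.14 units/kg/hr × 106.5 kg = 14.91 units/hr
Rate = 14.91 units/hr ÷ 0.2824859 units/mL = 52.7814 mL/hr
Time remaining = 90.2877 mL ÷ 52.7814 mL/hr = 1.710597 hr

1.7 hours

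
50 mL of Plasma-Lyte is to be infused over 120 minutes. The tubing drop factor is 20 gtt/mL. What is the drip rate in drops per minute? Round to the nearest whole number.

50 mL ÷ (120 min) = 0.4166667 mL/min
0.4166667 mL/min × 20 gtt/mL = 8.333333 gtt/min

8 gtt/min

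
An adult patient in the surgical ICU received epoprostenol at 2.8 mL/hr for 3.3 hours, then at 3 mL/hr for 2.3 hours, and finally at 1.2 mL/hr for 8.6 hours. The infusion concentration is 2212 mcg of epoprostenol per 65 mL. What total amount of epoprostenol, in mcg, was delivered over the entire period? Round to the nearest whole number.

Concentration = 2212 mcg ÷ 65 mL = 34.03077 mcg/mL
Stage 1: 2.8 mL/hr × 3.3 hr = 9.24 mL → 9.24 mL × 34.03077 mcg/mL = 314.4443 mcg
Stage 2: 3 mL/hr × 2.3 hr = 6.9 mL → 6.9 mL × 34.03077 mcg/mL = 234.8123 mcg
Stage 3: 1.2 mL/hr × 8.6 hr = 10.32 mL → 10.32 mL × 34.03077 mcg/mL = 351.1975 mcg
Total = 314.4443 + 234.8123 + 351.1975 = 900.4542 mcg

900 mcg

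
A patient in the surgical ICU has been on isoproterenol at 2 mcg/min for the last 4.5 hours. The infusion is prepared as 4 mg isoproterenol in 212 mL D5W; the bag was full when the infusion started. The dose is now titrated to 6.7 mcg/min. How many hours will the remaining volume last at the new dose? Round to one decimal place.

Initial rate:
2 mcg/min × 60 min/hr = 120 mcg/hr
Concentration = 4 mg ÷ 212 mL = 0.01886792 mg/mL = 18.86792 mcg/mL
Rate = 120 mcg/hr ÷ 18.86792 mcg/mL = 6.36 mL/hr
Volume infused so far = 6.36 mL/hr × 4.5 hr = 28.62 mL
Volume remaining = 212 − 28.62 = 183.38 mL
New rate:
6.7 mcg/min × 60 min/hr = 402 mcg/hr
Rate = 402 mcg/hr ÷ 18.86792 mcg/mL = 21.306 mL/hr
Time remaining = 183.38 mL ÷ 21.306 mL/hr = 8.606965 hr

8.6 hours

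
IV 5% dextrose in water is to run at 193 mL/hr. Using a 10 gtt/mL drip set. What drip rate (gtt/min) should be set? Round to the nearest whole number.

193 mL/hr ÷ 60 min/hr = 3.216667 mL/min
3.216667 mL/min × 10 gtt/mL = 32.16667 gtt/min

32 gtt/min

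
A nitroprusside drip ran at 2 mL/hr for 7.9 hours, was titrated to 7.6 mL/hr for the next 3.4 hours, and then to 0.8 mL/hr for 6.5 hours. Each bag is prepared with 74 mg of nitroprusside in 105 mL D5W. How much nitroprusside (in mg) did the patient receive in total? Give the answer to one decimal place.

Concentration = 74 mg ÷ 105 mL = 0.7047619 mg/mL
Stage 1: 2 mL/hr × 7.9 hr = 15.8 mL → 15.8 mL × 0.7047619 mg/mL = 11.13524 mg
Stage 2: 7.6 mL/hr × 3.4 hr = 25.84 mL → 25.84 mL × 0.7047619 mg/mL = 18.21105 mg
Stage 3: 0.8 mL/hr × 6.5 hr = 5.2 mL → 5.2 mL × 0.7047619 mg/mL = 3.664762 mg
Total = 11.13524 + 18.21105 + 3.664762 = 33.01105 mg

33.0 mg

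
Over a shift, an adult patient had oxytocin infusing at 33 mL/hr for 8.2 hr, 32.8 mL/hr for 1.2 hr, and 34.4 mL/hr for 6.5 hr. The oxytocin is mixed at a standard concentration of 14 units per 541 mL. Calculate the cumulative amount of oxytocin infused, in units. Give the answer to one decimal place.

13.8 units

Concentration = 14 units ÷ 541 mL = 0.025878 units/mL
Stage 1: 33 mL/hr × 8.2 hr = 270.6 mL → 270.6 mL × 0.025878 units/mL = 7.002588 units
Stage 2: 32.8 mL/hr × 1.2 hr = 39.36 mL → 39.36 mL × 0.025878 units/mL = 1.018558 units
Stage 3: 34.4 mL/hr × 6.5 hr = 223.6 mL → 223.6 mL × 0.025878 units/mL = 5.786322 units
Total = 7.002588 + 1.018558 + 5.786322 = 13.80747 units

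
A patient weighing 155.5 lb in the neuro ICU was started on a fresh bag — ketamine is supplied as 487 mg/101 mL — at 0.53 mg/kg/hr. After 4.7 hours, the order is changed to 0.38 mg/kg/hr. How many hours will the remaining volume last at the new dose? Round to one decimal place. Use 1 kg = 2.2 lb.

11.6 hours

Initial rate:
Weight = 155.5 lb ÷ 2.2 lb/kg = 70.68182 kg
Dose = 0.53 mg/kg/hr × 70.68182 kg = 37.46136 mg/hr
Concentration = 487 mg ÷ 101 mL = 4.821782 mg/mL
Rate = 37.46136 mg/hr ÷ 4.821782 mg/mL = 7.769195 mL/hr
Volume infused so far = 7.769195 mL/hr × 4.7 hr = 36.51521 mL
Volume remaining = 101 − 36.51521 = 64.48479 mL
New rate:
Dose = 0.38 mg/kg/hr × 70.68182 kg = 26.85909 mg/hr
Rate = 26.85909 mg/hr ÷ 4.821782 mg/mL = 5.570366 mL/hr
Time remaining = 64.48479 mL ÷ 5.570366 mL/hr = 11.5764 hr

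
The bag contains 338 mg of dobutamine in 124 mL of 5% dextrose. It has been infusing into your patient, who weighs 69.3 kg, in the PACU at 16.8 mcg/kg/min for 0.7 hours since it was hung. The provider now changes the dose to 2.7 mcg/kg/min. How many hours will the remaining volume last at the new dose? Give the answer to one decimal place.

25.8 hours

Initial rate:
Dose = 16.8 mcg/kg/min × 69.3 kg = 1164.24 mcg/min
1164.24 mcg/min × 60 min/hr = 69854.4 mcg/hr
Concentration = 338 mg ÷ 124 mL = 2.725806 mg/mL = 2725.806 mcg/mL
Rate = 69854.4 mcg/hr ÷ 2725.806 mcg/mL = 25.62706 mL/hr
Volume infused so far = 25.62706 mL/hr × 0.7 hr = 17.93894 mL
Volume remaining = 124 − 17.93894 = 106.0611 mL
New rate:
Dose = 2.7 mcg/kg/min × 69.3 kg = 187.11 mcg/min
187.11 mcg/min × 60 min/hr = 11226.6 mcg/hr
Rate = 11226.6 mcg/hr ÷ 2725.806 mcg/mL = 4.118634 mL/hr
Time remaining = 106.0611 mL ÷ 4.118634 mL/hr = 25.75151 hr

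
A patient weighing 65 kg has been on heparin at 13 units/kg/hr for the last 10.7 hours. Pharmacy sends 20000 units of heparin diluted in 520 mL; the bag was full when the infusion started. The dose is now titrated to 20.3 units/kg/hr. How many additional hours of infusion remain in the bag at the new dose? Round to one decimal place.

8.3 hours

Initial rate:
Dose = 13 units/kg/hr × 65 kg = 845 units/hr
Concentration = 20000 units ÷ 520 mL = 38.46154 units/mL
Rate = 845 units/hr ÷ 38.46154 units/mL = 21.97 mL/hr
Volume infused so far = 21.97 mL/hr × 10.7 hr = 235.079 mL
Volume remaining = 520 − 235.079 = 284.921 mL
New rate:
Dose = 20.3 units/kg/hr × 65 kg = 1319.5 units/hr
Rate = 1319.5 units/hr ÷ 38.46154 units/mL = 34.307 mL/hr
Time remaining = 284.921 mL ÷ 34.307 mL/hr = 8.30504 hr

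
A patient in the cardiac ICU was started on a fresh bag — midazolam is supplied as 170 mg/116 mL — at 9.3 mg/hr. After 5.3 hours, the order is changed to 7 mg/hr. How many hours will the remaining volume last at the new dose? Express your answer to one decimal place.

17.2 hours

Initial rate:
Concentration = 170 mg ÷ 116 mL = 1.465517 mg/mL
Rate = 9.3 mg/hr ÷ 1.465517 mg/mL = 6.345882 mL/hr
Volume infused so far = 6.345882 mL/hr × 5.3 hr = 33.63318 mL
Volume remaining = 116 − 33.63318 = 82.36682 mL
New rate:
Rate = 7 mg/hr ÷ 1.465517 mg/mL = 4.776471 mL/hr
Time remaining = 82.36682 mL ÷ 4.776471 mL/hr = 17.24429 hr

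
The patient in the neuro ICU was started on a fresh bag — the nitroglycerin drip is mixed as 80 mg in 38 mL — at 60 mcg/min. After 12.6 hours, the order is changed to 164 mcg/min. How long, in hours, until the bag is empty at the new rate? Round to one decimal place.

Initial rate:
60 mcg/min × 60 min/hr = 3600 mcg/hr
Concentration = 80 mg ÷ 38 mL = 2.105263 mg/mL = 2105.263 mcg/mL
Rate = 3600 mcg/hr ÷ 2105.263 mcg/mL = 1.71 mL/hr
Volume infused so far = 1.71 mL/hr × 12.6 hr = 21.546 mL
Volume remaining = 38 − 21.546 = 16.454 mL
New rate:
164 mcg/min × 60 min/hr = 9840 mcg/hr
Rate = 9840 mcg/hr ÷ 2105.263 mcg/mL = 4.674 mL/hr
Time remaining = 16.454 mL ÷ 4.674 mL/hr = 3.520325 hr

3.5 hours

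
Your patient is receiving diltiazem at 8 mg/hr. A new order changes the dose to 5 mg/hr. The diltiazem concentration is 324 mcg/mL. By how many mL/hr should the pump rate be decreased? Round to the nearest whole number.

9 mL/hr

At the current dose:
Concentration = 324 mcg/mL = 0.324 mg/mL
Rate = 8 mg/hr ÷ 0.324 mg/mL = 24.69136 mL/hr
At the new dose:
Rate = 5 mg/hr ÷ 0.324 mg/mL = 15.4321 mL/hr
Change = 15.4321 − 24.69136 = -9.259259 mL/hr → 9.259259 mL/hr decrease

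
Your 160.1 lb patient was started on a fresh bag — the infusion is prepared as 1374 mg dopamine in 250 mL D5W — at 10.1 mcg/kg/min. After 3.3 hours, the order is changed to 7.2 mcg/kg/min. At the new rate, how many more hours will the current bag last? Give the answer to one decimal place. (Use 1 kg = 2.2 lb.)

Initial rate:
Weight = 160.1 lb ÷ 2.2 lb/kg = 72.77273 kg
Dose = 10.1 mcg/kg/min × 72.77273 kg = 735.0045 mcg/min
735.0045 mcg/min × 60 min/hr = 44100.27 mcg/hr
Concentration = 1374 mg ÷ 250 mL = 5.496 mg/mL = 5496 mcg/mL
Rate = 44100.27 mcg/hr ÷ 5496 mcg/mL = 8.024067 mL/hr
Volume infused so far = 8.024067 mL/hr × 3.3 hr = 26.47942 mL
Volume remaining = 250 − 26.47942 = 223.5206 mL
New rate:
Dose = 7.2 mcg/kg/min × 72.77273 kg = 523.9636 mcg/min
523.9636 mcg/min × 60 min/hr = 31437.82 mcg/hr
Rate = 31437.82 mcg/hr ÷ 5496 mcg/mL = 5.720127 mL/hr
Time remaining = 223.5206 mL ÷ 5.720127 mL/hr = 39.07616 hr

39.1 hours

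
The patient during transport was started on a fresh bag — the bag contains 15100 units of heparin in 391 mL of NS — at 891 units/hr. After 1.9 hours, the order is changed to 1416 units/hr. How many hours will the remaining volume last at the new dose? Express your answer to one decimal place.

9.5 hours

Initial rate:
Concentration = 15100 units ÷ 391 mL = 38.61893 units/mL
Rate = 891 units/hr ÷ 38.61893 units/mL = 23.07159 mL/hr
Volume infused so far = 23.07159 mL/hr × 1.9 hr = 43.83602 mL
Volume remaining = 391 − 43.83602 = 347.164 mL
New rate:
Rate = 1416 units/hr ÷ 38.61893 units/mL = 36.66596 mL/hr
Time remaining = 347.164 mL ÷ 36.66596 mL/hr = 9.468291 hr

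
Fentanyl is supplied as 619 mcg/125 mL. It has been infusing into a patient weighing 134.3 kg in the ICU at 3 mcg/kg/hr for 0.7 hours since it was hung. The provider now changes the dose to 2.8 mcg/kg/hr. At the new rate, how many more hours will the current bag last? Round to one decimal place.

0.9 hours

Initial rate:
Dose = 3 mcg/kg/hr × 134.3 kg = 402.9 mcg/hr
Concentration = 619 mcg ÷ 125 mL = 4.952 mcg/mL
Rate = 402.9 mcg/hr ÷ 4.952 mcg/mL = 81.36107 mL/hr
Volume infused so far = 81.36107 mL/hr × 0.7 hr = 56.95275 mL
Volume remaining = 125 − 56.95275 = 68.04725 mL
New rate:
Dose = 2.8 mcg/kg/hr × 134.3 kg = 376.04 mcg/hr
Rate = 376.04 mcg/hr ÷ 4.952 mcg/mL = 75.937 mL/hr
Time remaining = 68.04725 mL ÷ 75.937 mL/hr = 0.8961015 hr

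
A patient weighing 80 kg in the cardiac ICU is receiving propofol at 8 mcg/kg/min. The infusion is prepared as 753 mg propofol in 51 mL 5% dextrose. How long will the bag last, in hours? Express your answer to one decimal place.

Dose = 8 mcg/kg/min × 80 kg = 640 mcg/min
640 mcg/min × 60 min/hr = 38400 mcg/hr
Concentration = 753 mg ÷ 51 mL = 14.76471 mg/mL = 14764.71 mcg/mL
Rate = 38400 mcg/hr ÷ 14764.71 mcg/mL = 2.600797 mL/hr
Duration = 51 mL ÷ 2.600797 mL/hr = 19.60938 hr

19.6 hours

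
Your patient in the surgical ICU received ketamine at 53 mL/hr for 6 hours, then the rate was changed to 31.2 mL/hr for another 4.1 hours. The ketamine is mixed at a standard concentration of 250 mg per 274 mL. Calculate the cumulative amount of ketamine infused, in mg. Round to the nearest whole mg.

Concentration = 250 mg ÷ 274 mL = 0.9124088 mg/mL
Stage 1: 53 mL/hr × 6 hr = 318 mL → 318 mL × 0.9124088 mg/mL = 290.146 mg
Stage 2: 31.2 mL/hr × 4.1 hr = 127.92 mL → 127.92 mL × 0.9124088 mg/mL = 116.7153 mg
Total = 290.146 + 116.7153 = 406.8613 mg

407 mg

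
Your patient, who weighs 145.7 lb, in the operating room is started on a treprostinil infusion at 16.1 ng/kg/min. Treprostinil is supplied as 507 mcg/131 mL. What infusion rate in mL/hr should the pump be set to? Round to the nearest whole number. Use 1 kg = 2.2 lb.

Weight = 145.7 lb ÷ 2.2 lb/kg = 66.22727 kg
Dose = 16.1 ng/kg/min × 66.22727 kg = 1066.259 ng/min
1066.259 ng/min × 60 min/hr = 63975.55 ng/hr
Concentration = 507 mcg ÷ 131 mL = 3.870229 mcg/mL = 3870.229 ng/mL
Rate = 63975.55 ng/hr ÷ 3870.229 ng/mL = 16.53017 mL/hr

17 mL/hr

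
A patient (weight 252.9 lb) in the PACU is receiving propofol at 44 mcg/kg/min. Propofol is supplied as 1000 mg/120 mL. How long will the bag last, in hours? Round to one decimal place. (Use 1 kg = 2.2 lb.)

Weight = 252.9 lb ÷ 2.2 lb/kg = 114.9545 kg
Dose = 44 mcg/kg/min × 114.9545 kg = 5058 mcg/min
5058 mcg/min × 60 min/hr = 303480 mcg/hr
Concentration = 1000 mg ÷ 120 mL = 8.333333 mg/mL = 8333.333 mcg/mL
Rate = 303480 mcg/hr ÷ 8333.333 mcg/mL = 36.4176 mL/hr
Duration = 120 mL ÷ 36.4176 mL/hr = 3.29511 hr

3.3 hours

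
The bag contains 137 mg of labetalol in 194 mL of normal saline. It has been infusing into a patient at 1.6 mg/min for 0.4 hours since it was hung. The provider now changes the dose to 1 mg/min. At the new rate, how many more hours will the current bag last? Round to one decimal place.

Initial rate:
1.6 mg/min × 60 min/hr = 96 mg/hr
Concentration = 137 mg ÷ 194 mL = 0.7061856 mg/mL
Rate = 96 mg/hr ÷ 0.7061856 mg/mL = 135.9416 mL/hr
Volume infused so far = 135.9416 mL/hr × 0.4 hr = 54.37664 mL
Volume remaining = 194 − 54.37664 = 139.6234 mL
New rate:
1 mg/min × 60 min/hr = 60 mg/hr
Rate = 60 mg/hr ÷ 0.7061856 mg/mL = 84.9635 mL/hr
Time remaining = 139.6234 mL ÷ 84.9635 mL/hr = 1.643333 hr

1.6 hours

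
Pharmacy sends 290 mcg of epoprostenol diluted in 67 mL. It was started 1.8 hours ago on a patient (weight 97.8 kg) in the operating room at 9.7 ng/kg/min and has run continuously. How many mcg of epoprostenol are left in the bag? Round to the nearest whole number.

Dose = 9.7 ng/kg/min × 97.8 kg = 948.66 ng/min
948.66 ng/min × 60 min/hr = 56919.6 ng/hr
Concentration = 290 mcg ÷ 67 mL = 4.328358 mcg/mL = 4328.358 ng/mL
Rate = 56919.6 ng/hr ÷ 4328.358 ng/mL = 13.15039 mL/hr
Volume infused = 13.15039 mL/hr × 1.8 hr = 23.6707 mL
Volume remaining = 67 − 23.6707 = 43.3293 mL
Drug remaining = 43.3293 mL × 4328.358 ng/mL = 187544.7 ng = 187.5447 mcg

188 mcg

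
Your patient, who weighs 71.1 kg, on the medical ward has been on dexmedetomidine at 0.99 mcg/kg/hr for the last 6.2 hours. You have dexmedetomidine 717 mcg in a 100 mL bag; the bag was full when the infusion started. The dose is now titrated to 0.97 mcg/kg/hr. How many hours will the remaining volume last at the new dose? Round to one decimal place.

4.1 hours

Initial rate:
Dose = 0.99 mcg/kg/hr × 71.1 kg = 70.389 mcg/hr
Concentration = 717 mcg ÷ 100 mL = 7.17 mcg/mL
Rate = 70.389 mcg/hr ÷ 7.17 mcg/mL = 9.817155 mL/hr
Volume infused so far = 9.817155 mL/hr × 6.2 hr = 60.86636 mL
Volume remaining = 100 − 60.86636 = 39.13364 mL
New rate:
Dose = 0.97 mcg/kg/hr × 71.1 kg = 68.967 mcg/hr
Rate = 68.967 mcg/hr ÷ 7.17 mcg/mL = 9.618828 mL/hr
Time remaining = 39.13364 mL ÷ 9.618828 mL/hr = 4.068441 hr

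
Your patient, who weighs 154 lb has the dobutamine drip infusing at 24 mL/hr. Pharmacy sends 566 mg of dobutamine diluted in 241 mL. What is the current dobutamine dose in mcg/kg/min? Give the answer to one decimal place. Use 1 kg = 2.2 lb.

Weight = 154 lb ÷ 2.2 lb/kg = 70 kg
Concentration = 566 mg ÷ 241 mL = 2.348548 mg/mL = 2348.548 mcg/mL
Drug rate = 24 mL/hr × 2348.548 mcg/mL = 56365.15 mcg/hr
56365.15 mcg/hr ÷ 60 min/hr = 939.4191 mcg/min
939.4191 mcg/min ÷ 70 kg = 13.42027 mcg/kg/min

13.4 mcg/kg/min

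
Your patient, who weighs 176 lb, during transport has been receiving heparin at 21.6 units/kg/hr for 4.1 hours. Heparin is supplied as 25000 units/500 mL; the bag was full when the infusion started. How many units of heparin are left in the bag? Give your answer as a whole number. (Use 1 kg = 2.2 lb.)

17915 units

Weight = 176 lb ÷ 2.2 lb/kg = 80 kg
Dose = 21.6 units/kg/hr × 80 kg = 1728 units/hr
Concentration = 25000 units ÷ 500 mL = 50 units/mL
Rate = 1728 units/hr ÷ 50 units/mL = 34.56 mL/hr
Volume infused = 34.56 mL/hr × 4.1 hr = 141.696 mL
Volume remaining = 500 − 141.696 = 358.304 mL
Drug remaining = 358.304 mL × 50 units/mL = 17915.2 units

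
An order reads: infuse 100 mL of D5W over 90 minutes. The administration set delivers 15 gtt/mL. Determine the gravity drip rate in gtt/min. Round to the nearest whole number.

17 gtt/min

100 mL ÷ (90 min) = 1.111111 mL/min
1.111111 mL/min × 15 gtt/mL = 16.66667 gtt/min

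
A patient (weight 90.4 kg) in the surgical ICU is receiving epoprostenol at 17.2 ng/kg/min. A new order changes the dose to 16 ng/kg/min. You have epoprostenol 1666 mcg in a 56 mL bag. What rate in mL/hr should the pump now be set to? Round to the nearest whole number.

3 mL/hr

Dose = 16 ng/kg/min × 90.4 kg = 1446.4 ng/min
1446.4 ng/min × 60 min/hr = 86784 ng/hr
Concentration = 1666 mcg ÷ 56 mL = 29.75 mcg/mL = 29750 ng/mL
Rate = 86784 ng/hr ÷ 29750 ng/mL = 2.917109 mL/hr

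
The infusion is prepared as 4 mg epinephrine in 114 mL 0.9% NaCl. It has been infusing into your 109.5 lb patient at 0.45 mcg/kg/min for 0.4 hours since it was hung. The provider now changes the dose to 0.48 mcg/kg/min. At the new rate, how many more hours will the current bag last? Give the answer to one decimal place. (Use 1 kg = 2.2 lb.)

2.4 hours

Initial rate:
Weight = 109.5 lb ÷ 2.2 lb/kg = 49.77273 kg
Dose = 0.45 mcg/kg/min × 49.77273 kg = 22.39773 mcg/min
22.39773 mcg/min × 60 min/hr = 1343.864 mcg/hr
Concentration = 4 mg ÷ 114 mL = 0.03508772 mg/mL = 35.08772 mcg/mL
Rate = 1343.864 mcg/hr ÷ 35.08772 mcg/mL = 38.30011 mL/hr
Volume infused so far = 38.30011 mL/hr × 0.4 hr = 15.32005 mL
Volume remaining = 114 − 15.32005 = 98.67995 mL
New rate:
Dose = 0.48 mcg/kg/min × 49.77273 kg = 23.89091 mcg/min
23.89091 mcg/min × 60 min/hr = 1433.455 mcg/hr
Rate = 1433.455 mcg/hr ÷ 35.08772 mcg/mL = 40.85345 mL/hr
Time remaining = 98.67995 mL ÷ 40.85345 mL/hr = 2.415462 hr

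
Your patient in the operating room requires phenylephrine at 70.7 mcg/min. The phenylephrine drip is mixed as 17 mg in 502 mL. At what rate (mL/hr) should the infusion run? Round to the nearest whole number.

125 mL/hr

70.7 mcg/min × 60 min/hr = 4242 mcg/hr
Concentration = 17 mg ÷ 502 mL = 0.03386454 mg/mL = 33.86454 mcg/mL
Rate = 4242 mcg/hr ÷ 33.86454 mcg/mL = 125.2638 mL/hr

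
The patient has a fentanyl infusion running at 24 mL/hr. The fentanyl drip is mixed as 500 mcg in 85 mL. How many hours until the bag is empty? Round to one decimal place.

3.5 hours

Duration = 85 mL ÷ 24 mL/hr = 3.541667 hr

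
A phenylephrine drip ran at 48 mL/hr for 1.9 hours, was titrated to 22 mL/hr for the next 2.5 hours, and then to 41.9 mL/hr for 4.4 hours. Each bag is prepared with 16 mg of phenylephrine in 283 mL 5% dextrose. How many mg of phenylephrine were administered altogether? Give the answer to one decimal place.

18.7 mg

Concentration = 16 mg ÷ 283 mL = 0.0565371 mg/mL
Stage 1: 48 mL/hr × 1.9 hr = 91.2 mL → 91.2 mL × 0.0565371 mg/mL = 5.156184 mg
Stage 2: 22 mL/hr × 2.5 hr = 55 mL → 55 mL × 0.0565371 mg/mL = 3.109541 mg
Stage 3: 41.9 mL/hr × 4.4 hr = 184.36 mL → 184.36 mL × 0.0565371 mg/mL = 10.42318 mg
Total = 5.156184 + 3.109541 + 10.42318 = 18.6889 mg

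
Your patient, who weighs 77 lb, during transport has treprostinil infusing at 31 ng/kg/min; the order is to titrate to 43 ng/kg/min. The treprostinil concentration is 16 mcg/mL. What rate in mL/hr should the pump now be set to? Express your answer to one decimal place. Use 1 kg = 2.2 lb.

5.6 mL/hr

Weight = 77 lb ÷ 2.2 lb/kg = 35 kg
Dose = 43 ng/kg/min × 35 kg = 1505 ng/min
1505 ng/min × 60 min/hr = 90300 ng/hr
Concentration = 16 mcg/mL = 16000 ng/mL
Rate = 90300 ng/hr ÷ 16000 ng/mL = 5.64375 mL/hr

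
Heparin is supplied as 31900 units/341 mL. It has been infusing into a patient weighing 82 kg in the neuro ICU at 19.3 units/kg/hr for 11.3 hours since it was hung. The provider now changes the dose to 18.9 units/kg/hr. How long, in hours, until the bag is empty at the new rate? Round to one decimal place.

9.0 hours

Initial rate:
Dose = 19.3 units/kg/hr × 82 kg = 1582.6 units/hr
Concentration = 31900 units ÷ 341 mL = 93.54839 units/mL
Rate = 1582.6 units/hr ÷ 93.54839 units/mL = 16.91745 mL/hr
Volume infused so far = 16.91745 mL/hr × 11.3 hr = 191.1672 mL
Volume remaining = 341 − 191.1672 = 149.8328 mL
New rate:
Dose = 18.9 units/kg/hr × 82 kg = 1549.8 units/hr
Rate = 1549.8 units/hr ÷ 93.54839 units/mL = 16.56683 mL/hr
Time remaining = 149.8328 mL ÷ 16.56683 mL/hr = 9.044148 hr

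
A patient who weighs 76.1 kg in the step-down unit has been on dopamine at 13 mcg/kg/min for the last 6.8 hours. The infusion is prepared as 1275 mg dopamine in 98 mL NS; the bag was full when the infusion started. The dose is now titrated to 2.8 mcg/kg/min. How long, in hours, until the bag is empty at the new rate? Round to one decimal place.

Initial rate:
Dose = 13 mcg/kg/min × 76.1 kg = 989.3 mcg/min
989.3 mcg/min × 60 min/hr = 59358 mcg/hr
Concentration = 1275 mg ÷ 98 mL = 13.0102 mg/mL = 13010.2 mcg/mL
Rate = 59358 mcg/hr ÷ 13010.2 mcg/mL = 4.562419 mL/hr
Volume infused so far = 4.562419 mL/hr × 6.8 hr = 31.02445 mL
Volume remaining = 98 − 31.02445 = 66.97555 mL
New rate:
Dose = 2.8 mcg/kg/min × 76.1 kg = 213.08 mcg/min
213.08 mcg/min × 60 min/hr = 12784.8 mcg/hr
Rate = 12784.8 mcg/hr ÷ 13010.2 mcg/mL = 0.9826748 mL/hr
Time remaining = 66.97555 mL ÷ 0.9826748 mL/hr = 68.15637 hr

68.2 hours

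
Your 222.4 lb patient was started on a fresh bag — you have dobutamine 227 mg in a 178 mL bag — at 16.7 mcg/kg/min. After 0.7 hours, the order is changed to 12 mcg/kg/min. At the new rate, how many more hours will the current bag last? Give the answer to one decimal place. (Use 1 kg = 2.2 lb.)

2.1 hours

Initial rate:
Weight = 222.4 lb ÷ 2.2 lb/kg = 101.0909 kg
Dose = 16.7 mcg/kg/min × 101.0909 kg = 1688.218 mcg/min
1688.218 mcg/min × 60 min/hr = 101293.1 mcg/hr
Concentration = 227 mg ÷ 178 mL = 1.275281 mg/mL = 1275.281 mcg/mL
Rate = 101293.1 mcg/hr ÷ 1275.281 mcg/mL = 79.42806 mL/hr
Volume infused so far = 79.42806 mL/hr × 0.7 hr = 55.59964 mL
Volume remaining = 178 − 55.59964 = 122.4004 mL
New rate:
Dose = 12 mcg/kg/min × 101.0909 kg = 1213.091 mcg/min
1213.091 mcg/min × 60 min/hr = 72785.45 mcg/hr
Rate = 72785.45 mcg/hr ÷ 1275.281 mcg/mL = 57.07406 mL/hr
Time remaining = 122.4004 mL ÷ 57.07406 mL/hr = 2.144588 hr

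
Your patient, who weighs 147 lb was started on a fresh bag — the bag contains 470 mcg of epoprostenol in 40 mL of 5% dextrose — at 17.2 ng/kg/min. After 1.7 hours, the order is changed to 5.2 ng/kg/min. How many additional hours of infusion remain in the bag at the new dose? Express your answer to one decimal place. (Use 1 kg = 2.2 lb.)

16.9 hours

Initial rate:
Weight = 147 lb ÷ 2.2 lb/kg = 66.81818 kg
Dose = 17.2 ng/kg/min × 66.81818 kg = 1149.273 ng/min
1149.273 ng/min × 60 min/hr = 68956.36 ng/hr
Concentration = 470 mcg ÷ 40 mL = 11.75 mcg/mL = 11750 ng/mL
Rate = 68956.36 ng/hr ÷ 11750 ng/mL = 5.868627 mL/hr
Volume infused so far = 5.868627 mL/hr × 1.7 hr = 9.976665 mL
Volume remaining = 40 − 9.976665 = 30.02333 mL
New rate:
Dose = 5.2 ng/kg/min × 66.81818 kg = 347.4545 ng/min
347.4545 ng/min × 60 min/hr = 20847.27 ng/hr
Rate = 20847.27 ng/hr ÷ 11750 ng/mL = 1.774236 mL/hr
Time remaining = 30.02333 mL ÷ 1.774236 mL/hr = 16.92184 hr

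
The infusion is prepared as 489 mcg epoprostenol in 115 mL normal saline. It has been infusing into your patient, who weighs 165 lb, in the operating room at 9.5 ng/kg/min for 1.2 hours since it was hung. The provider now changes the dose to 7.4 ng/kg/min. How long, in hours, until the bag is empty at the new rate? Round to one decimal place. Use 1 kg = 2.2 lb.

Initial rate:
Weight = 165 lb ÷ 2.2 lb/kg = 75 kg
Dose = 9.5 ng/kg/min × 75 kg = 712.5 ng/min
712.5 ng/min × 60 min/hr = 42750 ng/hr
Concentration = 489 mcg ÷ 115 mL = 4.252174 mcg/mL = 4252.174 ng/mL
Rate = 42750 ng/hr ÷ 4252.174 ng/mL = 10.05368 mL/hr
Volume infused so far = 10.05368 mL/hr × 1.2 hr = 12.06442 mL
Volume remaining = 115 − 12.06442 = 102.9356 mL
New rate:
Dose = 7.4 ng/kg/min × 75 kg = 555 ng/min
555 ng/min × 60 min/hr = 33300 ng/hr
Rate = 33300 ng/hr ÷ 4252.174 ng/mL = 7.831288 mL/hr
Time remaining = 102.9356 mL ÷ 7.831288 mL/hr = 13.14414 hr

13.1 hours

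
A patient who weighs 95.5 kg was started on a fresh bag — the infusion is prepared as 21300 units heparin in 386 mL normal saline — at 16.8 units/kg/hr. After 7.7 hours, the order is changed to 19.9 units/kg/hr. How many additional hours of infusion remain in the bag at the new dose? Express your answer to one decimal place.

4.7 hours

Initial rate:
Dose = 16.8 units/kg/hr × 95.5 kg = 1604.4 units/hr
Concentration = 21300 units ÷ 386 mL = 55.18135 units/mL
Rate = 1604.4 units/hr ÷ 55.18135 units/mL = 29.07504 mL/hr
Volume infused so far = 29.07504 mL/hr × 7.7 hr = 223.8778 mL
Volume remaining = 386 − 223.8778 = 162.1222 mL
New rate:
Dose = 19.9 units/kg/hr × 95.5 kg = 1900.45 units/hr
Rate = 1900.45 units/hr ÷ 55.18135 units/mL = 34.44008 mL/hr
Time remaining = 162.1222 mL ÷ 34.44008 mL/hr = 4.707369 hr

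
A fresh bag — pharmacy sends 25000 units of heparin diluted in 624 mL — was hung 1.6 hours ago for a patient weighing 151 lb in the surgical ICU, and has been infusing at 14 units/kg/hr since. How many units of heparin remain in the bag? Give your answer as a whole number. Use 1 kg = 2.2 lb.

Weight = 151 lb ÷ 2.2 lb/kg = 68.63636 kg
Dose = 14 units/kg/hr × 68.63636 kg = 960.9091 units/hr
Concentration = 25000 units ÷ 624 mL = 40.0641 units/mL
Rate = 960.9091 units/hr ÷ 40.0641 units/mL = 23.98429 mL/hr
Volume infused = 23.98429 mL/hr × 1.6 hr = 38.37487 mL
Volume remaining = 624 − 38.37487 = 585.6251 mL
Drug remaining = 585.6251 mL × 40.0641 units/mL = 23462.55 units

23463 units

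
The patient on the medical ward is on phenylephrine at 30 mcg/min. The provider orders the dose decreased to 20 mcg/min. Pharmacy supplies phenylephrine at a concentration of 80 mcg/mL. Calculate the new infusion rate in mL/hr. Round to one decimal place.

20 mcg/min × 60 min/hr = 1200 mcg/hr
Rate = 1200 mcg/hr ÷ 80 mcg/mL = 15 mL/hr

15.0 mL/hr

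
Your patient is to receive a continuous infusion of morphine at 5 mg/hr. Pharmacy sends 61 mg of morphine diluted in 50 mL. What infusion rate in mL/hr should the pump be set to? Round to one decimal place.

4.1 mL/hr

Concentration = 61 mg ÷ 50 mL = 1.22 mg/mL
Rate = 5 mg/hr ÷ 1.22 mg/mL = 4.098361 mL/hr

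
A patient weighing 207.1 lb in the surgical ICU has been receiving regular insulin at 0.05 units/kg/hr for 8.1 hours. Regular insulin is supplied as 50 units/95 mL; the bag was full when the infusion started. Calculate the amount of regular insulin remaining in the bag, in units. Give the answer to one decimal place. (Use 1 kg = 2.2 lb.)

Weight = 207.1 lb ÷ 2.2 lb/kg = 94.13636 kg
Dose = 0.05 units/kg/hr × 94.13636 kg = 4.706818 units/hr
Concentration = 50 units ÷ 95 mL = 0.5263158 units/mL
Rate = 4.706818 units/hr ÷ 0.5263158 units/mL = 8.942955 mL/hr
Volume infused = 8.942955 mL/hr × 8.1 hr = 72.43793 mL
Volume remaining = 95 − 72.43793 = 22.56207 mL
Drug remaining = 22.56207 mL × 0.5263158 units/mL = 11.87477 units

11.9 units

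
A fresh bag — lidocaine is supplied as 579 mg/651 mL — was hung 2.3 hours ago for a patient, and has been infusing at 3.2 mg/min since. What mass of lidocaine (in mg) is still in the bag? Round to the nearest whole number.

137 mg

3.2 mg/min × 60 min/hr = 192 mg/hr
Concentration = 579 mg ÷ 651 mL = 0.8894009 mg/mL
Rate = 192 mg/hr ÷ 0.8894009 mg/mL = 215.8756 mL/hr
Volume infused = 215.8756 mL/hr × 2.3 hr = 496.514 mL
Volume remaining = 651 − 496.514 = 154.486 mL
Drug remaining = 154.486 mL × 0.8894009 mg/mL = 137.4 mg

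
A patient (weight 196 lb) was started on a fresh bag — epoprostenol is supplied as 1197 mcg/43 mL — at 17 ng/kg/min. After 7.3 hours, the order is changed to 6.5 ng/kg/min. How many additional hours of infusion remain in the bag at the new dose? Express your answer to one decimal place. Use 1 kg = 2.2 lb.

15.4 hours

Initial rate:
Weight = 196 lb ÷ 2.2 lb/kg = 89.09091 kg
Dose = 17 ng/kg/min × 89.09091 kg = 1514.545 ng/min
1514.545 ng/min × 60 min/hr = 90872.73 ng/hr
Concentration = 1197 mcg ÷ 43 mL = 27.83721 mcg/mL = 27837.21 ng/mL
Rate = 90872.73 ng/hr ÷ 27837.21 ng/mL = 3.264434 mL/hr
Volume infused so far = 3.264434 mL/hr × 7.3 hr = 23.83037 mL
Volume remaining = 43 − 23.83037 = 19.16963 mL
New rate:
Dose = 6.5 ng/kg/min × 89.09091 kg = 579.0909 ng/min
579.0909 ng/min × 60 min/hr = 34745.45 ng/hr
Rate = 34745.45 ng/hr ÷ 27837.21 ng/mL = 1.248166 mL/hr
Time remaining = 19.16963 mL ÷ 1.248166 mL/hr = 15.35824 hr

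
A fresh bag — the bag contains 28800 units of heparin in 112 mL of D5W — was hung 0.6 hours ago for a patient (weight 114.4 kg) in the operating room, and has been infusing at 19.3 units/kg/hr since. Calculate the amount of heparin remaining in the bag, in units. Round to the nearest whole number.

Dose = 19.3 units/kg/hr × 114.4 kg = 2207.92 units/hr
Concentration = 28800 units ÷ 112 mL = 257.1429 units/mL
Rate = 2207.92 units/hr ÷ 257.1429 units/mL = 8.586356 mL/hr
Volume infused = 8.586356 mL/hr × 0.6 hr = 5.151813 mL
Volume remaining = 112 − 5.151813 = 106.8482 mL
Drug remaining = 106.8482 mL × 257.1429 units/mL = 27475.25 units

27475 units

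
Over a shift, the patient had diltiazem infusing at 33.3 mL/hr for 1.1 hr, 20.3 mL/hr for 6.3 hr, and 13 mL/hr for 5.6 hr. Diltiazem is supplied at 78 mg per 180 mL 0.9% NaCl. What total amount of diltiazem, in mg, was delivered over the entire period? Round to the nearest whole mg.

Concentration = 78 mg ÷ 180 mL = 0.4333333 mg/mL
Stage 1: 33.3 mL/hr × 1.1 hr = 36.63 mL → 36.63 mL × 0.4333333 mg/mL = 15.873 mg
Stage 2: 20.3 mL/hr × 6.3 hr = 127.89 mL → 127.89 mL × 0.4333333 mg/mL = 55.419 mg
Stage 3: 13 mL/hr × 5.6 hr = 72.8 mL → 72.8 mL × 0.4333333 mg/mL = 31.54667 mg
Total = 15.873 + 55.419 + 31.54667 = 102.8387 mg

103 mg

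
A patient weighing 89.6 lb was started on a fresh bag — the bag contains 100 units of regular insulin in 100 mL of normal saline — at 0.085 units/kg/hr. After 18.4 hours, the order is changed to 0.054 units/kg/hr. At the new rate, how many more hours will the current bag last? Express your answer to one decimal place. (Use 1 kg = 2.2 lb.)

16.5 hours

Initial rate:
Weight = 89.6 lb ÷ 2.2 lb/kg = 40.72727 kg
Dose = 0.085 units/kg/hr × 40.72727 kg = 3.461818 units/hr
Concentration = 100 units ÷ 100 mL = 1 units/mL
Rate = 3.461818 units/hr ÷ 1 units/mL = 3.461818 mL/hr
Volume infused so far = 3.461818 mL/hr × 18.4 hr = 63.69745 mL
Volume remaining = 100 − 63.69745 = 36.30255 mL
New rate:
Dose = 0.054 units/kg/hr × 40.72727 kg = 2.199273 units/hr
Rate = 2.199273 units/hr ÷ 1 units/mL = 2.199273 mL/hr
Time remaining = 36.30255 mL ÷ 2.199273 mL/hr = 16.50661 hr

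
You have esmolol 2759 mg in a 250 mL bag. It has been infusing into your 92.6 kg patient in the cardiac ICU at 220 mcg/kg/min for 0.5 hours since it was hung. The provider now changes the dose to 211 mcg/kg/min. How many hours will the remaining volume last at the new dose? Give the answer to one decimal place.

1.8 hours

Initial rate:
Dose = 220 mcg/kg/min × 92.6 kg = 20372 mcg/min
20372 mcg/min × 60 min/hr = 1222320 mcg/hr
Concentration = 2759 mg ÷ 250 mL = 11.036 mg/mL = 11036 mcg/mL
Rate = 1222320 mcg/hr ÷ 11036 mcg/mL = 110.7575 mL/hr
Volume infused so far = 110.7575 mL/hr × 0.5 hr = 55.37876 mL
Volume remaining = 250 − 55.37876 = 194.6212 mL
New rate:
Dose = 211 mcg/kg/min × 92.6 kg = 19538.6 mcg/min
19538.6 mcg/min × 60 min/hr = 1172316 mcg/hr
Rate = 1172316 mcg/hr ÷ 11036 mcg/mL = 106.2265 mL/hr
Time remaining = 194.6212 mL ÷ 106.2265 mL/hr = 1.832134 hr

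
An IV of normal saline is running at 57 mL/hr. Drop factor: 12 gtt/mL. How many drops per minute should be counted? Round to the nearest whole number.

11 gtt/min

57 mL/hr ÷ 60 min/hr = 0.95 mL/min
0.95 mL/min × 12 gtt/mL = 11.4 gtt/min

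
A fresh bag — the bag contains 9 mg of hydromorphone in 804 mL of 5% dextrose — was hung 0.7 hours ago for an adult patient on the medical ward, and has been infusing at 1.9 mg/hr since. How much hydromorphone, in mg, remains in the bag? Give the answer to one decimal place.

7.7 mg

Concentration = 9 mg ÷ 804 mL = 0.01119403 mg/mL
Rate = 1.9 mg/hr ÷ 0.01119403 mg/mL = 169.7333 mL/hr
Volume infused = 169.7333 mL/hr × 0.7 hr = 118.8133 mL
Volume remaining = 804 − 118.8133 = 685.1867 mL
Drug remaining = 685.1867 mL × 0.01119403 mg/mL = 7.67 mg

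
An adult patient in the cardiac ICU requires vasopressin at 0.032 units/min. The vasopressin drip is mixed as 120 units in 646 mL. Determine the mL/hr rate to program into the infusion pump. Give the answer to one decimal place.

10.3 mL/hr

0.032 units/min × 60 min/hr = 1.92 units/hr
Concentration = 120 units ÷ 646 mL = 0.1857585 units/mL
Rate = 1.92 units/hr ÷ 0.1857585 units/mL = 10.336 mL/hr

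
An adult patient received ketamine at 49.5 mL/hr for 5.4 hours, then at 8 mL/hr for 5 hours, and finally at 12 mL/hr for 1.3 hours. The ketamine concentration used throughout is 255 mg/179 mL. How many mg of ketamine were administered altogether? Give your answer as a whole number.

Concentration = 255 mg ÷ 179 mL = 1.424581 mg/mL
Stage 1: 49.5 mL/hr × 5.4 hr = 267.3 mL → 267.3 mL × 1.424581 mg/mL = 380.7905 mg
Stage 2: 8 mL/hr × 5 hr = 40 mL → 40 mL × 1.424581 mg/mL = 56.98324 mg
Stage 3: 12 mL/hr × 1.3 hr = 15.6 mL → 15.6 mL × 1.424581 mg/mL = 22.22346 mg
Total = 380.7905 + 56.98324 + 22.22346 = 459.9972 mg

460 mg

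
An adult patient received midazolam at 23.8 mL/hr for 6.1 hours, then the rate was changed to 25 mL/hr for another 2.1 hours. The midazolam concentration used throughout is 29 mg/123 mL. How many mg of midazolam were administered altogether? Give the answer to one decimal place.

Concentration = 29 mg ÷ 123 mL = 0.2357724 mg/mL
Stage 1: 23.8 mL/hr × 6.1 hr = 145.18 mL → 145.18 mL × 0.2357724 mg/mL = 34.22943 mg
Stage 2: 25 mL/hr × 2.1 hr = 52.5 mL → 52.5 mL × 0.2357724 mg/mL = 12.37805 mg
Total = 34.22943 + 12.37805 = 46.60748 mg

46.6 mg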